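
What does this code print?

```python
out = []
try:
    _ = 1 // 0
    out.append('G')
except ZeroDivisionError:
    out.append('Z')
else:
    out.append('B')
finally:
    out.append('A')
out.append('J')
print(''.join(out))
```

Execution trace: 'Z' (except ZeroDivisionError) → 'A' (finally) → 'J' (after the try/except). Output: ZAJ

Answer: ZAJ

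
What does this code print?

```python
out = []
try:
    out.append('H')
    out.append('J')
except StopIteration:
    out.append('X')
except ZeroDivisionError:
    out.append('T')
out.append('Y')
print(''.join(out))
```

Execution trace: 'H' (try body) → 'J' (try body, no exception) → 'Y' (after the try/except). Output: HJY

Answer: HJY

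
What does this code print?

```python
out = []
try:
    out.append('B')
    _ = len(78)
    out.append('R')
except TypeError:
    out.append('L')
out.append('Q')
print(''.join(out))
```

Execution trace: 'B' (try body) → 'L' (except TypeError) → 'Q' (after the try/except). Output: BLQ

Answer: BLQ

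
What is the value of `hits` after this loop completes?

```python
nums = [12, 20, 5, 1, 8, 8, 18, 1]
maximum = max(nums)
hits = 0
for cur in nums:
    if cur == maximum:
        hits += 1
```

Count of max value 20 in [12, 20, 5, 1, 8, 8, 18, 1]
`hits` takes the values: 0 → 1

Answer: 1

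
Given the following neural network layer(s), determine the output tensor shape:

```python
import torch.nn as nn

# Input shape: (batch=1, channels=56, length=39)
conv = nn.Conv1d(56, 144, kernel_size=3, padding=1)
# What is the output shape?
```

Input: (1, 56, 39) -> Output: (1, 144, 39)

Answer: (1, 144, 39)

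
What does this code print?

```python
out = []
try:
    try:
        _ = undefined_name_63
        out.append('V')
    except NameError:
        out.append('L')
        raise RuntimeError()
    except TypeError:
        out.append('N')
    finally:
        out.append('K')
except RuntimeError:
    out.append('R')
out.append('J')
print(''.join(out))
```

Execution trace: 'L' (inner except NameError) → 'K' (inner finally) → 'R' (outer except RuntimeError) → 'J' (after the try/except). Output: LKRJ

Answer: LKRJ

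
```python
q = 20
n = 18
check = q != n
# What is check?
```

Trace:
`q = 20` → q = 20
`n = 18` → n = 18
`check = q != n` → check = True
So check = True

Answer: True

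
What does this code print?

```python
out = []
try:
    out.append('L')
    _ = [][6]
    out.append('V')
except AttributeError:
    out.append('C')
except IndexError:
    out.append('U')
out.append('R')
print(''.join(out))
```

Execution trace: 'L' (try body) → 'U' (except IndexError) → 'R' (after the try/except). Output: LUR

Answer: LUR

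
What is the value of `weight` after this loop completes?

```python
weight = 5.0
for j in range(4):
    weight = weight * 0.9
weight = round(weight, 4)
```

Exponential decay: 5.0 * 0.9^4
`weight` takes the values: 5.0 → 4.5 → 4.05 → 3.645 → 3.2805

Answer: 3.2805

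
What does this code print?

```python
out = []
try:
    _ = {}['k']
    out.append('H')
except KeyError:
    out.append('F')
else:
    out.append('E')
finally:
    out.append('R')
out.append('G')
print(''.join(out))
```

Execution trace: 'F' (except KeyError) → 'R' (finally) → 'G' (after the try/except). Output: FRG

Answer: FRG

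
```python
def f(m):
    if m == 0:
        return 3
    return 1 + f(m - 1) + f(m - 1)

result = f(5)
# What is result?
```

f(m) = 1 + 2·f(m-1), f(0)=3. Closed form: (3+1)·2^5 - 1 = 127.

Answer: 127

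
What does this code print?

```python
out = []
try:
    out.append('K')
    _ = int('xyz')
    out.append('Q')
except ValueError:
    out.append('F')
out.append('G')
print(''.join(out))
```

Execution trace: 'K' (try body) → 'F' (except ValueError) → 'G' (after the try/except). Output: KFG

Answer: KFG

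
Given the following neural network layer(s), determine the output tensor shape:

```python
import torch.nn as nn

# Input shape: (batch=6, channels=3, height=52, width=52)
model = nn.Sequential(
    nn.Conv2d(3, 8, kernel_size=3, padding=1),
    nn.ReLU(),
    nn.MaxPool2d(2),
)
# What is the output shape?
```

Input: (6, 3, 52, 52) -> after Conv2d: (6, 8, 52, 52) -> after ReLU: (6, 8, 52, 52) -> Output: (6, 8, 26, 26)

Answer: (6, 8, 26, 26)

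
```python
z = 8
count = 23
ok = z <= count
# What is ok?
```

Trace:
`z = 8` → z = 8
`count = 23` → count = 23
`ok = z <= count` → ok = True
So ok = True

Answer: True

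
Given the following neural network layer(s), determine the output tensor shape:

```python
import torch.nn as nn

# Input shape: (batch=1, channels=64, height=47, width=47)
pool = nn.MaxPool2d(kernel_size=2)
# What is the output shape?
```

Input: (1, 64, 47, 47) -> Output: (1, 64, 23, 23)

Answer: (1, 64, 23, 23)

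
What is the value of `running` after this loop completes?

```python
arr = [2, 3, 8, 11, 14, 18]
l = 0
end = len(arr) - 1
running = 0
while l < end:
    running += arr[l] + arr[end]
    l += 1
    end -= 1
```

Sum of pairs from ends
`running` takes the values: 0 → 20 → 37 → 56

Answer: 56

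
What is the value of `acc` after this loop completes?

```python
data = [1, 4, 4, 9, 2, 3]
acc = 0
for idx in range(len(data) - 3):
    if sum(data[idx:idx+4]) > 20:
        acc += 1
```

Count windows with sum > 20
`acc` takes the values: 0

Answer: 0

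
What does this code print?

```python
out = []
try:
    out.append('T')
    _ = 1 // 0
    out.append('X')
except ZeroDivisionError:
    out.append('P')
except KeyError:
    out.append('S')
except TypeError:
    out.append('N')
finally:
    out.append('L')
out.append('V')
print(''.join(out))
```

Execution trace: 'T' (try body) → 'P' (except ZeroDivisionError) → 'L' (finally) → 'V' (after the try/except). Output: TPLV

Answer: TPLV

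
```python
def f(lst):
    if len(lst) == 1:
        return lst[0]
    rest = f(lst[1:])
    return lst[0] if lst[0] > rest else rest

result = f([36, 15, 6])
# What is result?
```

Recursive max over [36, 15, 6] = 36

Answer: 36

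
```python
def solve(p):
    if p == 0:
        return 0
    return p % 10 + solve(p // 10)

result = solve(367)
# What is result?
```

Sum of digits of 367: 7 + 6 + 3 = 16

Answer: 16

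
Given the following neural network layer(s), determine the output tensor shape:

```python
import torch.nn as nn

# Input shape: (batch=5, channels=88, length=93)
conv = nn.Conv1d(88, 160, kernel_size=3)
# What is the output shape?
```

Input: (5, 88, 93) -> Output: (5, 160, 91)

Answer: (5, 160, 91)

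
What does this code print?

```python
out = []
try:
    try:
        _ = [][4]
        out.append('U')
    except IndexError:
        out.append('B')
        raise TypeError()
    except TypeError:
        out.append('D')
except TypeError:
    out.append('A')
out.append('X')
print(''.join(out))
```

Execution trace: 'B' (inner except IndexError) → 'A' (outer except TypeError) → 'X' (after the try/except). Output: BAX

Answer: BAX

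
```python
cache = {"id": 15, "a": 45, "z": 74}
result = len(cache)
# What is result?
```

Trace:
`cache = {"id": 15, "a": 45, "z": 74}` → cache = {'id': 15, 'a': 45, 'z': 74}
`result = len(cache)` → result = 3
So result = 3

Answer: 3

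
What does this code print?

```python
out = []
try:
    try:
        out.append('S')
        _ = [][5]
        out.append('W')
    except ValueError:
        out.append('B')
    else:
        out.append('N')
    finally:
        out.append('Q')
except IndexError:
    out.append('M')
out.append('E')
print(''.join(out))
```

Execution trace: 'S' (try body) → 'Q' (finally) → 'M' (outer except IndexError) → 'E' (after the try/except). Output: SQME

Answer: SQME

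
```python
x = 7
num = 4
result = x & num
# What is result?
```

Trace:
`x = 7` → x = 7
`num = 4` → num = 4
`result = x & num` → result = 4
So result = 4

Answer: 4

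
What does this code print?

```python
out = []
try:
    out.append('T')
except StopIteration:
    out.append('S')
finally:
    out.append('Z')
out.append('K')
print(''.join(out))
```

Execution trace: 'T' (try body, no exception) → 'Z' (finally) → 'K' (after the try/except). Output: TZK

Answer: TZK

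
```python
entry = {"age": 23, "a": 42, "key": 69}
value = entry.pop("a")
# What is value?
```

Trace:
`entry = {"age": 23, "a": 42, "key": 69}` → entry = {'age': 23, 'a': 42, 'key': 69}
`value = entry.pop("a")` → entry = {'age': 23, 'key': 69}; value = 42
So value = 42

Answer: 42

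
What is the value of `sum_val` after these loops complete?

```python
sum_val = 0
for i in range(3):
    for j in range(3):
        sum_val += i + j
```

Sum of all i+j for i,j in 3x3
`sum_val` takes the values: 0 → 1 → 3 → 4 → 6 → 9 → 11 → 14 → 18

Answer: 18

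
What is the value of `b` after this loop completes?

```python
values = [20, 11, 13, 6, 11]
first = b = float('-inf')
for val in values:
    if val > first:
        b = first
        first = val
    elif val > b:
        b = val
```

Second largest (with repeats) in [20, 11, 13, 6, 11]
`b` takes the values: -inf → 11 → 13

Answer: 13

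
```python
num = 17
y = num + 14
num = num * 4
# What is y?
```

Trace:
`num = 17` → num = 17
`y = num + 14` → y = 31
`num = num * 4` → num = 68
So y = 31

Answer: 31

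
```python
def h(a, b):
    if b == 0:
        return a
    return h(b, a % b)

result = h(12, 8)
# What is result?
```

h(12, 8) -> h(8, 4) -> h(4, 0) -> 4

Answer: 4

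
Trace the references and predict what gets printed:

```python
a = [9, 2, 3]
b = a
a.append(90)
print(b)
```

Key concept: basic list aliasing.
Step by step:
`a = [9, 2, 3]` → a = [9, 2, 3]
`b = a` → b = [9, 2, 3] (same object as a)
`a.append(90)` → a = [9, 2, 3, 90] (same object as b); b = [9, 2, 3, 90] (same object as a)
`print(b)` → prints [9, 2, 3, 90]

Answer: [9, 2, 3, 90]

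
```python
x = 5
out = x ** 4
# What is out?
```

Trace:
`x = 5` → x = 5
`out = x ** 4` → out = 625
So out = 625

Answer: 625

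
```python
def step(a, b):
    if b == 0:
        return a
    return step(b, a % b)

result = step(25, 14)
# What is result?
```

step(25, 14) -> step(14, 11) -> step(11, 3) -> step(3, 2) -> step(2, 1) -> step(1, 0) -> 1

Answer: 1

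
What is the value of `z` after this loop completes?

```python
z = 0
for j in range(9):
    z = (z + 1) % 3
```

Increment mod 3, 9 times = 0
`z` takes the values: 0 → 1 → 2 → 0 → 1 → 2 → 0 → 1 → 2 → 0

Answer: 0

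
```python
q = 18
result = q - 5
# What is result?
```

Trace:
`q = 18` → q = 18
`result = q - 5` → result = 13
So result = 13

Answer: 13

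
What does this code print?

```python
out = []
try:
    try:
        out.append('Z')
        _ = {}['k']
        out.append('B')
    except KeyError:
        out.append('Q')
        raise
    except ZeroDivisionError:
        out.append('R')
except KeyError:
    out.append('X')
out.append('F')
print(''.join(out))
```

Execution trace: 'Z' (inner try body) → 'Q' (inner except KeyError) → 'X' (outer except KeyError) → 'F' (after the try/except). Output: ZQXF

Answer: ZQXF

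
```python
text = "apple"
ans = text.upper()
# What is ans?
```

Trace:
`text = "apple"` → text = 'apple'
`ans = text.upper()` → ans = 'APPLE'
So ans = 'APPLE'

Answer: 'APPLE'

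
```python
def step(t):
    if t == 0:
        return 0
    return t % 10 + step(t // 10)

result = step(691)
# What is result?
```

Sum of digits of 691: 1 + 9 + 6 = 16

Answer: 16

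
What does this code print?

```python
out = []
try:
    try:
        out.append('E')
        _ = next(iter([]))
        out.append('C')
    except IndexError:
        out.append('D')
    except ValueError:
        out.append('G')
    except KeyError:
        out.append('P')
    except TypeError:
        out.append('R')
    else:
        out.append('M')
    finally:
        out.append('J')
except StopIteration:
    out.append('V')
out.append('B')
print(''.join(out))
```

Execution trace: 'E' (try body) → 'J' (finally) → 'V' (outer except StopIteration) → 'B' (after the try/except). Output: EJVB

Answer: EJVB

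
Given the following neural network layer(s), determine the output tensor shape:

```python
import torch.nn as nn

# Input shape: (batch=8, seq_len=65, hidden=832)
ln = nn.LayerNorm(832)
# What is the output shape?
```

Input: (8, 65, 832) -> Output: (8, 65, 832)

Answer: (8, 65, 832)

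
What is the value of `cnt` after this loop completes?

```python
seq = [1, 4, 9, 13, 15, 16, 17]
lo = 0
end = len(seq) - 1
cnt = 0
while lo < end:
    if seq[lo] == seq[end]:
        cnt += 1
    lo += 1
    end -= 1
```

Count matching pairs from ends
`cnt` takes the values: 0

Answer: 0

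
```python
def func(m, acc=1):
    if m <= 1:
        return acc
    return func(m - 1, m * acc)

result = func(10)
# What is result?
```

Accumulator trace (n, acc): (10, 1) -> (9, 10) -> (8, 90) -> (7, 720) -> (6, 5040) -> (5, 30240) -> (4, 151200) -> (3, 604800) -> (2, 1814400) -> (1, 3628800) -> return 3628800

Answer: 3628800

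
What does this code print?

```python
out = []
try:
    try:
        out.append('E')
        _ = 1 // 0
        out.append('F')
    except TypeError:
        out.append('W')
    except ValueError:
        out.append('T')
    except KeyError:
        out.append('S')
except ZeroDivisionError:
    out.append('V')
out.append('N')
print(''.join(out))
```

Execution trace: 'E' (try body) → 'V' (outer except ZeroDivisionError) → 'N' (after the try/except). Output: EVN

Answer: EVN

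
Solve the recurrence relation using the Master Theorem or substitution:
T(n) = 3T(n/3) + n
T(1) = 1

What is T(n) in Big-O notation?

By Master Theorem: a=3, b=3, f(n)=n. Since log_3(3) = 1 and f(n) = Θ(n^1), Case 2 applies. T(n) = O(n log n).

Answer: O(n log n)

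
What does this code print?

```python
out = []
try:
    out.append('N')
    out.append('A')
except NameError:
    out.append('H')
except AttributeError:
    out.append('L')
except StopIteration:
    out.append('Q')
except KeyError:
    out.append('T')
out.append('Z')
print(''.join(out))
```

Execution trace: 'N' (try body) → 'A' (try body, no exception) → 'Z' (after the try/except). Output: NAZ

Answer: NAZ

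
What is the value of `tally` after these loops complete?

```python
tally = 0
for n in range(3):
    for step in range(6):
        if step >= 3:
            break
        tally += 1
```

Inner breaks at 3, outer runs 3 times
`tally` takes the values: 0 → 1 → 2 → 3 → 4 → 5 → 6 → 7 → 8 → 9

Answer: 9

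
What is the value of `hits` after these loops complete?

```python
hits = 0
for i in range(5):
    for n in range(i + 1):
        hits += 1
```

Triangle: 1 + 2 + ... + 5
`hits` takes the values: 0 → 1 → 2 → 3 → 4 → 5 → 6 → 7 → 8 → 9 → 10 → 11 → 12 → 13 → 14 → 15

Answer: 15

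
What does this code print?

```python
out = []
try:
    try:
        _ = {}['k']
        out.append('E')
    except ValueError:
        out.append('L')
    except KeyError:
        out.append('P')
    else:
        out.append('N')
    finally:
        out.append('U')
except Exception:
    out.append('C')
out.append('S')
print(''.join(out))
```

Execution trace: 'P' (inner except KeyError) → 'U' (inner finally) → 'S' (after the try/except). Output: PUS

Answer: PUS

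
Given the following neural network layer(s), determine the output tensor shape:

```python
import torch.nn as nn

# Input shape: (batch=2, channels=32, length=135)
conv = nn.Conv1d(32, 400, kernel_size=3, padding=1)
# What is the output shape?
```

Input: (2, 32, 135) -> Output: (2, 400, 135)

Answer: (2, 400, 135)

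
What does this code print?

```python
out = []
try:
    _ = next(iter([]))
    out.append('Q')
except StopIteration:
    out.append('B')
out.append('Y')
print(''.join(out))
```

Execution trace: 'B' (except StopIteration) → 'Y' (after the try/except). Output: BY

Answer: BY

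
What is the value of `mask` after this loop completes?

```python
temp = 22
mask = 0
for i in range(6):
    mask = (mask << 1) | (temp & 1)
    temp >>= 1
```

Reverse lowest 6 bits of 22
`mask` takes the values: 0 → 1 → 3 → 6 → 13 → 26

Answer: 26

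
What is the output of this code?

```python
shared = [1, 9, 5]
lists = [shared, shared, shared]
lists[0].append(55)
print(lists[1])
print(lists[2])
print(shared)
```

Key concept: list of same reference.
Step by step:
`shared = [1, 9, 5]` → shared = [1, 9, 5]
`lists = [shared, shared, shared]` → lists = [[1, 9, 5], [1, 9, 5], [1, 9, 5]]
`lists[0].append(55)` → shared = [1, 9, 5, 55]; lists = [[1, 9, 5, 55], [1, 9, 5, 55], [1, 9, 5, 55]]
`print(lists[1])` → prints [1, 9, 5, 55]
`print(lists[2])` → prints [1, 9, 5, 55]
`print(shared)` → prints [1, 9, 5, 55]

Answer:
[1, 9, 5, 55]
[1, 9, 5, 55]
[1, 9, 5, 55]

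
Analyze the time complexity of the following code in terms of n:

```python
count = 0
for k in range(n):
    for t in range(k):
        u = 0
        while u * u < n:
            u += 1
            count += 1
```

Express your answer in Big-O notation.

Each loop level contributes: n × n × √n. Multiplying the contributions gives O(n^2√n).

Answer: O(n^2√n)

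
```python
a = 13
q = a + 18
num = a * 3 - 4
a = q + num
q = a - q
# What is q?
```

Trace:
`a = 13` → a = 13
`q = a + 18` → q = 31
`num = a * 3 - 4` → num = 35
`a = q + num` → a = 66
`q = a - q` → q = 35
So q = 35

Answer: 35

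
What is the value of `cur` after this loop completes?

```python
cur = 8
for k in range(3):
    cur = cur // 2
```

Halve 3 times: 8 // 2^3 = 1
`cur` takes the values: 8 → 4 → 2 → 1

Answer: 1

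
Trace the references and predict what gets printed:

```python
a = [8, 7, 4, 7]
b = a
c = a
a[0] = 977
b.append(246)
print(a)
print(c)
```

Key concept: multiple aliases.
Step by step:
`a = [8, 7, 4, 7]` → a = [8, 7, 4, 7]
`b = a` → b = [8, 7, 4, 7] (same object as a)
`c = a` → c = [8, 7, 4, 7] (same object as a, b)
`a[0] = 977` → a = [977, 7, 4, 7] (same object as b, c); b = [977, 7, 4, 7] (same object as a, c); c = [977, 7, 4, 7] (same object as a, b)
`b.append(246)` → a = [977, 7, 4, 7, 246] (same object as b, c); b = [977, 7, 4, 7, 246] (same object as a, c); c = [977, 7, 4, 7, 246] (same object as a, b)
`print(a)` → prints [977, 7, 4, 7, 246]
`print(c)` → prints [977, 7, 4, 7, 246]

Answer:
[977, 7, 4, 7, 246]
[977, 7, 4, 7, 246]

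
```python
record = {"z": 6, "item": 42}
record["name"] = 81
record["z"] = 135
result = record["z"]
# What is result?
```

Trace:
`record = {"z": 6, "item": 42}` → record = {'z': 6, 'item': 42}
`record["name"] = 81` → record = {'z': 6, 'item': 42, 'name': 81}
`record["z"] = 135` → record = {'z': 135, 'item': 42, 'name': 81}
`result = record["z"]` → result = 135
So result = 135

Answer: 135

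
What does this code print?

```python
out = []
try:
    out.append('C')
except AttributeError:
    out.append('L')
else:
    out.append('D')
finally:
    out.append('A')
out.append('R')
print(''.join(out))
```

Execution trace: 'C' (try body, no exception) → 'D' (else) → 'A' (finally) → 'R' (after the try/except). Output: CDAR

Answer: CDAR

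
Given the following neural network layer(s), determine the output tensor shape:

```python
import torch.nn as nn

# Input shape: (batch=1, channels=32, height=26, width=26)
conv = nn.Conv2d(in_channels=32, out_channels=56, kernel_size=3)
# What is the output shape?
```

Input: (1, 32, 26, 26) -> Output: (1, 56, 24, 24)

Answer: (1, 56, 24, 24)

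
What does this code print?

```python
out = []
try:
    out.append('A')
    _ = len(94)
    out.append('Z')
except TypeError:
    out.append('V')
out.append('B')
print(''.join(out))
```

Execution trace: 'A' (try body) → 'V' (except TypeError) → 'B' (after the try/except). Output: AVB

Answer: AVB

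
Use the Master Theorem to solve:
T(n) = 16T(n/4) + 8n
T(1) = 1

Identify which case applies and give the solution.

a=16, b=4, f(n)=8n. log_4(16) = 2. Since c=1 < 2, Case 1 applies: T(n) = Θ(n^log_b(a)) = O(n^2).

Answer: O(n^2) - Case 1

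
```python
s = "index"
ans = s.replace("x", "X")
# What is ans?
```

Trace:
`s = "index"` → s = 'index'
`ans = s.replace("x", "X")` → ans = 'indeX'
So ans = 'indeX'

Answer: 'indeX'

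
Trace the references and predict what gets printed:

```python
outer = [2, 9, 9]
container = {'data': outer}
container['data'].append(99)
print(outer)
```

Key concept: dict holds reference to list.
Step by step:
`outer = [2, 9, 9]` → outer = [2, 9, 9]
`container = {'data': outer}` → container = {'data': [2, 9, 9]}
`container['data'].append(99)` → outer = [2, 9, 9, 99]; container = {'data': [2, 9, 9, 99]}
`print(outer)` → prints [2, 9, 9, 99]

Answer: [2, 9, 9, 99]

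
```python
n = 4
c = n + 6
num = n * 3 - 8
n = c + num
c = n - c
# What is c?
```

Trace:
`n = 4` → n = 4
`c = n + 6` → c = 10
`num = n * 3 - 8` → num = 4
`n = c + num` → n = 14
`c = n - c` → c = 4
So c = 4

Answer: 4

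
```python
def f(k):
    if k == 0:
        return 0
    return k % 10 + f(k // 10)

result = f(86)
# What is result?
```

Sum of digits of 86: 6 + 8 = 14

Answer: 14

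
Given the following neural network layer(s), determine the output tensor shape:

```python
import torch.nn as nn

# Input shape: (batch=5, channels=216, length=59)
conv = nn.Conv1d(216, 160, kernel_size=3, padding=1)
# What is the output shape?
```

Input: (5, 216, 59) -> Output: (5, 160, 59)

Answer: (5, 160, 59)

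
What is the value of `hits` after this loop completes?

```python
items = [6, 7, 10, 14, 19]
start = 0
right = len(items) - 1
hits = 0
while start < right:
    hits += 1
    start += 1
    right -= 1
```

Iterations until pointers meet (list length 5)
`hits` takes the values: 0 → 1 → 2

Answer: 2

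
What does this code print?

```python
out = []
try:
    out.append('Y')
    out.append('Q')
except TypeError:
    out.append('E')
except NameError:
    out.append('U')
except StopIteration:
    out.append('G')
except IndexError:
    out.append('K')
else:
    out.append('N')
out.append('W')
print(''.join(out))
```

Execution trace: 'Y' (try body) → 'Q' (try body, no exception) → 'N' (else) → 'W' (after the try/except). Output: YQNW

Answer: YQNW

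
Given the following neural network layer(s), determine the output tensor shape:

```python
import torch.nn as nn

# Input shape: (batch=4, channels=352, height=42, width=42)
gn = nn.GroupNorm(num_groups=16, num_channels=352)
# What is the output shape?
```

Input: (4, 352, 42, 42) -> Output: (4, 352, 42, 42)

Answer: (4, 352, 42, 42)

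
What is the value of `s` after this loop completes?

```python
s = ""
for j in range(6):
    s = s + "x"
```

Repeat 'x' 6 times
`s` takes the values: "" → "x" → "xx" → "xxx" → "xxxx" → "xxxxx" → "xxxxxx"

Answer: "xxxxxx"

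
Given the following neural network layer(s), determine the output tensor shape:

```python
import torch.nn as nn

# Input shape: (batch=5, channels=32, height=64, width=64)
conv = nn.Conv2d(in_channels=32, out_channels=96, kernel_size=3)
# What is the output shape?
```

Input: (5, 32, 64, 64) -> Output: (5, 96, 62, 62)

Answer: (5, 96, 62, 62)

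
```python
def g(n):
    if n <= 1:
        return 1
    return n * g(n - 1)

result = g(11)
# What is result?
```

g(11) = 11 * 10 * 9 * 8 * 7 * 6 * 5 * 4 * 3 * 2 * 1 = 39916800

Answer: 39916800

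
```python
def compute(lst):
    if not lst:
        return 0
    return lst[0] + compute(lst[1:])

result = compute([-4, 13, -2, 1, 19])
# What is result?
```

(-4) + 13 + (-2) + 1 + 19 + 0 = 27

Answer: 27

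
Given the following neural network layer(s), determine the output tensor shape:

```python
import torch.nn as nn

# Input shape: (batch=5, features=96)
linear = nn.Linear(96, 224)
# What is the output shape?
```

Input: (5, 96) -> Output: (5, 224)

Answer: (5, 224)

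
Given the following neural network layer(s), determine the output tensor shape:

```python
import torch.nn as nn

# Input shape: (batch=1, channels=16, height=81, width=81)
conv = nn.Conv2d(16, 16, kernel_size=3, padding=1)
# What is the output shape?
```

Input: (1, 16, 81, 81) -> Output: (1, 16, 81, 81)

Answer: (1, 16, 81, 81)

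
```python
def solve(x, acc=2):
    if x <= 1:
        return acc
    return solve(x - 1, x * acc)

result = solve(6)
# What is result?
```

Accumulator trace (n, acc): (6, 2) -> (5, 12) -> (4, 60) -> (3, 240) -> (2, 720) -> (1, 1440) -> return 1440

Answer: 1440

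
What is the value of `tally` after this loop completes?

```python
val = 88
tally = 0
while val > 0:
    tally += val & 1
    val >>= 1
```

Count set bits in 88 (binary: 0b1011000)
`tally` takes the values: 0 → 1 → 2 → 3

Answer: 3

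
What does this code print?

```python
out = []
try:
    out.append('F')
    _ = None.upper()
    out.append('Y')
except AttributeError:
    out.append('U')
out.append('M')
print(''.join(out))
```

Execution trace: 'F' (try body) → 'U' (except AttributeError) → 'M' (after the try/except). Output: FUM

Answer: FUM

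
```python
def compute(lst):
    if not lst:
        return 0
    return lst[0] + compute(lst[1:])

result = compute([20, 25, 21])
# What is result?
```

20 + 25 + 21 + 0 = 66

Answer: 66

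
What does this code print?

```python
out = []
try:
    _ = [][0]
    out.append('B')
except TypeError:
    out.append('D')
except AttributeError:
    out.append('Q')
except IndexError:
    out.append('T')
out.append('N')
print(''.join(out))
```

Execution trace: 'T' (except IndexError) → 'N' (after the try/except). Output: TN

Answer: TN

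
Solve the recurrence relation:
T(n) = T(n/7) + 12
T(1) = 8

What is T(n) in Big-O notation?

Each step divides n by 7 and adds 12. After log_7(n) steps we reach T(1)=8. So T(n) = 12·log_7(n) + 8 = O(log n).

Answer: O(log n)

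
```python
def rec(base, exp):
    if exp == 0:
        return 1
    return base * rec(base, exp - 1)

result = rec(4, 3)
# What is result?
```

rec(4, 3) = 4 * 4 * 4 = 64

Answer: 64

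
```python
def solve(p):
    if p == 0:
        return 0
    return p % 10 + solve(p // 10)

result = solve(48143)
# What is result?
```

Sum of digits of 48143: 3 + 4 + 1 + 8 + 4 = 20

Answer: 20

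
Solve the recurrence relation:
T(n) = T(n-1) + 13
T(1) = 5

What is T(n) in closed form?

Unrolling: T(n) = T(1) + 13·(n-1) = 5 + 13(n-1) = 13n - 8.

Answer: T(n) = 13n - 8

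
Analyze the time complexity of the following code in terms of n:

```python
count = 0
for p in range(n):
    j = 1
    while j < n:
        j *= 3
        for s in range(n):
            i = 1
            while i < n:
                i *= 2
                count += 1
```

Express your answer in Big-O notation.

Each loop level contributes: n × log n × n × log n. Multiplying the contributions gives O(n^2 log² n).

Answer: O(n^2 log² n)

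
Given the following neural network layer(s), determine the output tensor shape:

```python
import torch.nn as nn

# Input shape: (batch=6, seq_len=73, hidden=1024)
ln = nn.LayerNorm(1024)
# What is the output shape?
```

Input: (6, 73, 1024) -> Output: (6, 73, 1024)

Answer: (6, 73, 1024)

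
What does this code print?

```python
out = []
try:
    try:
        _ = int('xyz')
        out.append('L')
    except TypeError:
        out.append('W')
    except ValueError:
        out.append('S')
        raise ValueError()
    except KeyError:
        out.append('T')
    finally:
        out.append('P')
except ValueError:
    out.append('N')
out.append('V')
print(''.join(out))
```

Execution trace: 'S' (inner except ValueError) → 'P' (inner finally) → 'N' (outer except ValueError) → 'V' (after the try/except). Output: SPNV

Answer: SPNV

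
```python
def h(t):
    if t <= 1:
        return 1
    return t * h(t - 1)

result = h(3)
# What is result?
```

h(3) = 3 * 2 * 1 = 6

Answer: 6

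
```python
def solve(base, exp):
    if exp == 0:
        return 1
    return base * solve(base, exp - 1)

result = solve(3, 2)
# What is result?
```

solve(3, 2) = 3 * 3 = 9

Answer: 9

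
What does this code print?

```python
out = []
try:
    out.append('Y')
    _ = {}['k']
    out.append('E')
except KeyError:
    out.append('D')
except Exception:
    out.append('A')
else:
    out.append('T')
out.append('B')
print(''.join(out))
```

Execution trace: 'Y' (try body) → 'D' (except KeyError) → 'B' (after the try/except). Output: YDB

Answer: YDB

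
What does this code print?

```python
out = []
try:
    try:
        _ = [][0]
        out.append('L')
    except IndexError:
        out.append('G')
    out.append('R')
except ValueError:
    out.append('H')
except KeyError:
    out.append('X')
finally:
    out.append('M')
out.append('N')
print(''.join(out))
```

Execution trace: 'G' (inner except IndexError) → 'R' (try body, no exception) → 'M' (finally) → 'N' (after the try/except). Output: GRMN

Answer: GRMN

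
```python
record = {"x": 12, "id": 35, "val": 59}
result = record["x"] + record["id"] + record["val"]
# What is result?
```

Trace:
`record = {"x": 12, "id": 35, "val": 59}` → record = {'x': 12, 'id': 35, 'val': 59}
`result = record["x"] + record["id"] + record["val"]` → result = 106
So result = 106

Answer: 106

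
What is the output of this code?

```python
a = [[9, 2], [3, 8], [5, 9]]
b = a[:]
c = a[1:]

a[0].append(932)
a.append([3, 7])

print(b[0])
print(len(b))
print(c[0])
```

Key concept: slice with nested mutation.
Step by step:
`a = [[9, 2], [3, 8], [5, 9]]` → a = [[9, 2], [3, 8], [5, 9]]
`b = a[:]` → b = [[9, 2], [3, 8], [5, 9]]
`c = a[1:]` → c = [[3, 8], [5, 9]]
`a[0].append(932)` → a = [[9, 2, 932], [3, 8], [5, 9]]; b = [[9, 2, 932], [3, 8], [5, 9]]
`a.append([3, 7])` → a = [[9, 2, 932], [3, 8], [5, 9], [3, 7]]
`print(b[0])` → prints [9, 2, 932]
`print(len(b))` → prints 3
`print(c[0])` → prints [3, 8]

Answer:
[9, 2, 932]
3
[3, 8]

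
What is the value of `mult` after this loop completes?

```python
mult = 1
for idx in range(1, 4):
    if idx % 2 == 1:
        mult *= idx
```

Product of odd numbers 1 to 3
`mult` takes the values: 1 → 3

Answer: 3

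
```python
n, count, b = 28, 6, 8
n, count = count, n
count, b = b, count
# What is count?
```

Trace:
`n, count, b = 28, 6, 8` → n = 28; count = 6; b = 8
`n, count = count, n` → n = 6; count = 28
`count, b = b, count` → count = 8; b = 28
So count = 8

Answer: 8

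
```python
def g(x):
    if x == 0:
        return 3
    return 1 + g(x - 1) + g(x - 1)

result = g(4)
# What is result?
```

g(x) = 1 + 2·g(x-1), g(0)=3. Closed form: (3+1)·2^4 - 1 = 63.

Answer: 63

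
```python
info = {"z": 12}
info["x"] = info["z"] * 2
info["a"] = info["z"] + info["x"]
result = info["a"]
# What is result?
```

Trace:
`info = {"z": 12}` → info = {'z': 12}
`info["x"] = info["z"] * 2` → info = {'z': 12, 'x': 24}
`info["a"] = info["z"] + info["x"]` → info = {'z': 12, 'x': 24, 'a': 36}
`result = info["a"]` → result = 36
So result = 36

Answer: 36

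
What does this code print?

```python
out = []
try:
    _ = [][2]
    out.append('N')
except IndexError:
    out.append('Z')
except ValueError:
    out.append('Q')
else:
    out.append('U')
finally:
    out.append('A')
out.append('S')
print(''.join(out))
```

Execution trace: 'Z' (except IndexError) → 'A' (finally) → 'S' (after the try/except). Output: ZAS

Answer: ZAS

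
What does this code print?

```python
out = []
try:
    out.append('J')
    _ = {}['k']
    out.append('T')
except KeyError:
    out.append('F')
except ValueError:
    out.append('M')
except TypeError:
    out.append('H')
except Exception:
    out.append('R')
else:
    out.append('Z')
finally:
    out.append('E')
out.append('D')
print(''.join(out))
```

Execution trace: 'J' (try body) → 'F' (except KeyError) → 'E' (finally) → 'D' (after the try/except). Output: JFED

Answer: JFED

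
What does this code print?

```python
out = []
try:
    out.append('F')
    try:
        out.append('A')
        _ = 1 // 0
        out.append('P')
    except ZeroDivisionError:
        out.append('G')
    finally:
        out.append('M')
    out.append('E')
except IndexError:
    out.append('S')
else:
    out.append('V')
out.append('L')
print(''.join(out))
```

Execution trace: 'F' (try body) → 'A' (inner try body) → 'G' (inner except ZeroDivisionError) → 'M' (inner finally) → 'E' (try body, no exception) → 'V' (else) → 'L' (after the try/except). Output: FAGMEVL

Answer: FAGMEVL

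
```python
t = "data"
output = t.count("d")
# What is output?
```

Trace:
`t = "data"` → t = 'data'
`output = t.count("d")` → output = 1
So output = 1

Answer: 1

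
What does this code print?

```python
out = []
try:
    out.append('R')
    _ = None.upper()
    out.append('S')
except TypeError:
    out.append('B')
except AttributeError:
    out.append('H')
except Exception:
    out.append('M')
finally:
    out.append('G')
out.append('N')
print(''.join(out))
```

Execution trace: 'R' (try body) → 'H' (except AttributeError) → 'G' (finally) → 'N' (after the try/except). Output: RHGN

Answer: RHGN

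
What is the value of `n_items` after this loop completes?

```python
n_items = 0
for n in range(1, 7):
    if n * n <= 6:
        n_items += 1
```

Count numbers where n² ≤ 6
`n_items` takes the values: 0 → 1 → 2

Answer: 2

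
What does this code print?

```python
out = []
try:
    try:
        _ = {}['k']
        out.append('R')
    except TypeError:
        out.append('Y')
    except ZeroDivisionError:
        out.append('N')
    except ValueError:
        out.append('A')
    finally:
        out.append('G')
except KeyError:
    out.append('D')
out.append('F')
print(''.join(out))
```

Execution trace: 'G' (finally) → 'D' (outer except KeyError) → 'F' (after the try/except). Output: GDF

Answer: GDF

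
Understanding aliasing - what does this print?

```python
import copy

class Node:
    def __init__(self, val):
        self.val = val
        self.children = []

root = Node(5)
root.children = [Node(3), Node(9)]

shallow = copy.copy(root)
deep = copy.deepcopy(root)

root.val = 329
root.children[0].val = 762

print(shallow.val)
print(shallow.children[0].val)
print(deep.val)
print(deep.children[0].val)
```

Key concept: deep copy with custom objects.
Step by step:
`root = Node(5)` → root = Node(val=5, children=[])
`root.children = [Node(3), Node(9)]` → root = Node(val=5, children=[Node(val=3, children=[]), Node(val=9, children=[])])
`shallow = copy.copy(root)` → shallow = Node(val=5, children=[Node(val=3, children=[]), Node(val=9, children=[])])
`deep = copy.deepcopy(root)` → deep = Node(val=5, children=[Node(val=3, children=[]), Node(val=9, children=[])])
`root.val = 329` → root = Node(val=329, children=[Node(val=3, children=[]), Node(val=9, children=[])])
`root.children[0].val = 762` → root = Node(val=329, children=[Node(val=762, children=[]), Node(val=9, children=[])]); shallow = Node(val=5, children=[Node(val=762, children=[]), Node(val=9, children=[])])
`print(shallow.val)` → prints 5
`print(shallow.children[0].val)` → prints 762
`print(deep.val)` → prints 5
`print(deep.children[0].val)` → prints 3

Answer:
5
762
5
3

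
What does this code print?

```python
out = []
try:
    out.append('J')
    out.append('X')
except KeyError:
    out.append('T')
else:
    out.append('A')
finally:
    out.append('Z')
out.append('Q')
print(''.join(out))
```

Execution trace: 'J' (try body) → 'X' (try body, no exception) → 'A' (else) → 'Z' (finally) → 'Q' (after the try/except). Output: JXAZQ

Answer: JXAZQ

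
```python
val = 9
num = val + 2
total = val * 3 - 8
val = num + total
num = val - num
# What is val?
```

Trace:
`val = 9` → val = 9
`num = val + 2` → num = 11
`total = val * 3 - 8` → total = 19
`val = num + total` → val = 30
`num = val - num` → num = 19
So val = 30

Answer: 30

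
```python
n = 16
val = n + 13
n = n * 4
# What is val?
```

Trace:
`n = 16` → n = 16
`val = n + 13` → val = 29
`n = n * 4` → n = 64
So val = 29

Answer: 29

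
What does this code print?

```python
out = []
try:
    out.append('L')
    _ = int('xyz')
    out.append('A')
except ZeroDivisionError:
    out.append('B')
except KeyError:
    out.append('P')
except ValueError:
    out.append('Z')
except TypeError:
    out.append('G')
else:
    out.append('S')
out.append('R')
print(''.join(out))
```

Execution trace: 'L' (try body) → 'Z' (except ValueError) → 'R' (after the try/except). Output: LZR

Answer: LZR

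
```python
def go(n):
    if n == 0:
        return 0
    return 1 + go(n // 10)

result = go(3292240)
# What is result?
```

Count of digits of 3292240: 7

Answer: 7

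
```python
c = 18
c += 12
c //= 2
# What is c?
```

Trace:
`c = 18` → c = 18
`c += 12` → c = 30
`c //= 2` → c = 15
So c = 15

Answer: 15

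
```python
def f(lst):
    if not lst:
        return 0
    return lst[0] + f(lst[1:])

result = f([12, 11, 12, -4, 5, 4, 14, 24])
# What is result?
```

12 + 11 + 12 + (-4) + 5 + 4 + 14 + 24 + 0 = 78

Answer: 78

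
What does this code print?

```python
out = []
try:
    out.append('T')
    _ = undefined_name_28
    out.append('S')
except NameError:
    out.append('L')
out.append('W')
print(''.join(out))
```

Execution trace: 'T' (try body) → 'L' (except NameError) → 'W' (after the try/except). Output: TLW

Answer: TLW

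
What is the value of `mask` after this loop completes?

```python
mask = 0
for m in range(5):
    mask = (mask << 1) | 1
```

Build 5 consecutive 1-bits: 0b11111
`mask` takes the values: 0 → 1 → 3 → 7 → 15 → 31

Answer: 31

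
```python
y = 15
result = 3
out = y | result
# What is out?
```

Trace:
`y = 15` → y = 15
`result = 3` → result = 3
`out = y | result` → out = 15
So out = 15

Answer: 15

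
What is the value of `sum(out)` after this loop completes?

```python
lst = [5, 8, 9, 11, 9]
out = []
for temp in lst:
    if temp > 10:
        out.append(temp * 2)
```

Sum of doubled values > 10
`out` takes the values: [] → [22]
So `sum(out)` = 22

Answer: 22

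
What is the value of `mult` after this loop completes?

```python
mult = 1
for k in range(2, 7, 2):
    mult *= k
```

Product of even numbers 2 to 6
`mult` takes the values: 1 → 2 → 8 → 48

Answer: 48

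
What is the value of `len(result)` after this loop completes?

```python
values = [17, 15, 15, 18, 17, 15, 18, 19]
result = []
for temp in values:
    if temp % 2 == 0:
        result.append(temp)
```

Count even numbers in [17, 15, 15, 18, 17, 15, 18, 19]
`result` takes the values: [] → [18] → [18, 18]
So `len(result)` = 2

Answer: 2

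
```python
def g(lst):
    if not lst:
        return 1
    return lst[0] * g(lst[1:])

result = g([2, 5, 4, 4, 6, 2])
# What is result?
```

Product over [2, 5, 4, 4, 6, 2] = 2 * 5 * 4 * 4 * 6 * 2 = 1920

Answer: 1920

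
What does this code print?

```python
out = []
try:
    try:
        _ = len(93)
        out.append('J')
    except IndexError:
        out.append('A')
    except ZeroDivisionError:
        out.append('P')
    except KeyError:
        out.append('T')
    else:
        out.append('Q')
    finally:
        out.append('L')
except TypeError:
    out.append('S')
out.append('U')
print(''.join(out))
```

Execution trace: 'L' (finally) → 'S' (outer except TypeError) → 'U' (after the try/except). Output: LSU

Answer: LSU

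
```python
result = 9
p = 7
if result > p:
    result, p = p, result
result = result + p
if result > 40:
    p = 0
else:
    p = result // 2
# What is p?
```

Trace:
`result = 9` → result = 9
`p = 7` → p = 7
`if result > p: ...` → result > p is True → result = 7; p = 9
`result = result + p` → result = 16
`if result > 40: ...` → result > 40 is False, take else branch → p = 8
So p = 8

Answer: 8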